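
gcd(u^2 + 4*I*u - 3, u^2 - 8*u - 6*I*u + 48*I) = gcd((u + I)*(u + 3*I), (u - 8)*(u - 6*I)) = 1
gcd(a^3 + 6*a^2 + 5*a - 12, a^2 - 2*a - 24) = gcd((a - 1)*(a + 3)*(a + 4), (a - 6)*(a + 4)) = a + 4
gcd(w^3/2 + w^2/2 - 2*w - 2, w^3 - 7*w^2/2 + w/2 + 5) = w^2 - w - 2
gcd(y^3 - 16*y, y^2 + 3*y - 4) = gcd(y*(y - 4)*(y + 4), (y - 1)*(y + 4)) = y + 4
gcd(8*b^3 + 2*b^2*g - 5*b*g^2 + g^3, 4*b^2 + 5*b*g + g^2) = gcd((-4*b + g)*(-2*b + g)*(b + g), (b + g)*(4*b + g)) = b + g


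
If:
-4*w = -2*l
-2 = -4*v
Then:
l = 2*w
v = 1/2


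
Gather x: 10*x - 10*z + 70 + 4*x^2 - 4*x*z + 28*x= 4*x^2 + x*(38 - 4*z) - 10*z + 70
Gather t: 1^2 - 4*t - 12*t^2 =-12*t^2 - 4*t + 1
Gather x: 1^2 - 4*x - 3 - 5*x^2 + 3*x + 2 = -5*x^2 - x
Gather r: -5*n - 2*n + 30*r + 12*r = -7*n + 42*r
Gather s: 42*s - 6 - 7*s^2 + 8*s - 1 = -7*s^2 + 50*s - 7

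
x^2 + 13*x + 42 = (x + 6)*(x + 7)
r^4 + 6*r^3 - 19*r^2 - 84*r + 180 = (r - 3)*(r - 2)*(r + 5)*(r + 6)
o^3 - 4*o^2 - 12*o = o*(o - 6)*(o + 2)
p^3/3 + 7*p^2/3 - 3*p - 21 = (p/3 + 1)*(p - 3)*(p + 7)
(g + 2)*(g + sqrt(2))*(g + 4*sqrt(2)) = g^3 + 2*g^2 + 5*sqrt(2)*g^2 + 8*g + 10*sqrt(2)*g + 16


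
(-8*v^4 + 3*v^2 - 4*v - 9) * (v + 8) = -8*v^5 - 64*v^4 + 3*v^3 + 20*v^2 - 41*v - 72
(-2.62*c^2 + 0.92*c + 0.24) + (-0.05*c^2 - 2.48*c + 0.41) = -2.67*c^2 - 1.56*c + 0.65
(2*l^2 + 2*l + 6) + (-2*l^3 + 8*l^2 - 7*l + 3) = -2*l^3 + 10*l^2 - 5*l + 9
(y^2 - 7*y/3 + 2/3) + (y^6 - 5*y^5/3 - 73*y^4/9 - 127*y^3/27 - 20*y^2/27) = y^6 - 5*y^5/3 - 73*y^4/9 - 127*y^3/27 + 7*y^2/27 - 7*y/3 + 2/3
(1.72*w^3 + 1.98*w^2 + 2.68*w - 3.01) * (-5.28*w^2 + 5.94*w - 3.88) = -9.0816*w^5 - 0.237599999999999*w^4 - 9.0628*w^3 + 24.1296*w^2 - 28.2778*w + 11.6788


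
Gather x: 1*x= x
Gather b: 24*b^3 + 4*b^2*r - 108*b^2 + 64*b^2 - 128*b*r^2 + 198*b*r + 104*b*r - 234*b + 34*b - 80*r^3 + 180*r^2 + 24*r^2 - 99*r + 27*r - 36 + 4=24*b^3 + b^2*(4*r - 44) + b*(-128*r^2 + 302*r - 200) - 80*r^3 + 204*r^2 - 72*r - 32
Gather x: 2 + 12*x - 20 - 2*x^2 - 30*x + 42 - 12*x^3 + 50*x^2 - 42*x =-12*x^3 + 48*x^2 - 60*x + 24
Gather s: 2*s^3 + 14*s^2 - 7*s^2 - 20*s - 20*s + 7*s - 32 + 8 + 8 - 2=2*s^3 + 7*s^2 - 33*s - 18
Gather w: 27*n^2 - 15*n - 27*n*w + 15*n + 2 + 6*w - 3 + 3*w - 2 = 27*n^2 + w*(9 - 27*n) - 3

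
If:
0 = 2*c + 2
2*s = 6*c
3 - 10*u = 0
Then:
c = -1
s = -3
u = 3/10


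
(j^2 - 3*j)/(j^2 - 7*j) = (j - 3)/(j - 7)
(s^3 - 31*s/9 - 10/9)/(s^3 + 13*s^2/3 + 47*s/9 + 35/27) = 3*(s - 2)/(3*s + 7)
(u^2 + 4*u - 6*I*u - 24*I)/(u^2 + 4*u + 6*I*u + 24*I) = (u - 6*I)/(u + 6*I)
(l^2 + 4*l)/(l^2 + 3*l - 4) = l/(l - 1)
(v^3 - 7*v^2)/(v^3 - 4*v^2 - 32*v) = v*(7 - v)/(-v^2 + 4*v + 32)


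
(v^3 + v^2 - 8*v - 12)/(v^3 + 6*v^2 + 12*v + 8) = (v - 3)/(v + 2)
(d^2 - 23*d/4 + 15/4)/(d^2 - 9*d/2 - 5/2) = (4*d - 3)/(2*(2*d + 1))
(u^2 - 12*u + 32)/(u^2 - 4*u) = (u - 8)/u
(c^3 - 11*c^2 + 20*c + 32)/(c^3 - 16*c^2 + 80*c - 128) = (c + 1)/(c - 4)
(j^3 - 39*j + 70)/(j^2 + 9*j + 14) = (j^2 - 7*j + 10)/(j + 2)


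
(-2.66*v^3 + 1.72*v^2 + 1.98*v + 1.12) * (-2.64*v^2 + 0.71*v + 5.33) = 7.0224*v^5 - 6.4294*v^4 - 18.1838*v^3 + 7.6166*v^2 + 11.3486*v + 5.9696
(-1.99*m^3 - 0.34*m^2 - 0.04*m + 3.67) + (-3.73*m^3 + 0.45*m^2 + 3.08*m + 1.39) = -5.72*m^3 + 0.11*m^2 + 3.04*m + 5.06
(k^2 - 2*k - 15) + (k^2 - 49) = 2*k^2 - 2*k - 64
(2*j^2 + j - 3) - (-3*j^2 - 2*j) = 5*j^2 + 3*j - 3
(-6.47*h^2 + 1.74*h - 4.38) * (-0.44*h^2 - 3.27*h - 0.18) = 2.8468*h^4 + 20.3913*h^3 - 2.598*h^2 + 14.0094*h + 0.7884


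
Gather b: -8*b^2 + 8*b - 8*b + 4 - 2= 2 - 8*b^2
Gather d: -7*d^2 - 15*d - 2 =-7*d^2 - 15*d - 2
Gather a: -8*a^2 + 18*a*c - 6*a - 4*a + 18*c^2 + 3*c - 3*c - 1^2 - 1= -8*a^2 + a*(18*c - 10) + 18*c^2 - 2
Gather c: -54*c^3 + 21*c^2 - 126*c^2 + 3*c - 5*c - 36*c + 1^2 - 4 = -54*c^3 - 105*c^2 - 38*c - 3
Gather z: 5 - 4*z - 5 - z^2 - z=-z^2 - 5*z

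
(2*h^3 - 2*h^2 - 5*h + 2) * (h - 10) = 2*h^4 - 22*h^3 + 15*h^2 + 52*h - 20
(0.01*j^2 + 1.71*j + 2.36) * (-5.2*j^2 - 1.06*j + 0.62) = -0.052*j^4 - 8.9026*j^3 - 14.0784*j^2 - 1.4414*j + 1.4632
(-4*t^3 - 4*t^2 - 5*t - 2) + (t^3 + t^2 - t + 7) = -3*t^3 - 3*t^2 - 6*t + 5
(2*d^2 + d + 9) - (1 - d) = 2*d^2 + 2*d + 8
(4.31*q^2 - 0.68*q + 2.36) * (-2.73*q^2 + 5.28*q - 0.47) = -11.7663*q^4 + 24.6132*q^3 - 12.0589*q^2 + 12.7804*q - 1.1092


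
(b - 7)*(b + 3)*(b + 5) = b^3 + b^2 - 41*b - 105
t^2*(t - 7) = t^3 - 7*t^2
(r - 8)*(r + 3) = r^2 - 5*r - 24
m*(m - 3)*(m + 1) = m^3 - 2*m^2 - 3*m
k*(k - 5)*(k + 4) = k^3 - k^2 - 20*k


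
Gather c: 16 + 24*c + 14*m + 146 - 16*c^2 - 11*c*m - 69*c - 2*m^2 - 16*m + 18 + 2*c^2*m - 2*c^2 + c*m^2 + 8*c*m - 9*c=c^2*(2*m - 18) + c*(m^2 - 3*m - 54) - 2*m^2 - 2*m + 180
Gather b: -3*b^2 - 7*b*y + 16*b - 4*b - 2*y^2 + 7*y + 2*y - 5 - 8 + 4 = -3*b^2 + b*(12 - 7*y) - 2*y^2 + 9*y - 9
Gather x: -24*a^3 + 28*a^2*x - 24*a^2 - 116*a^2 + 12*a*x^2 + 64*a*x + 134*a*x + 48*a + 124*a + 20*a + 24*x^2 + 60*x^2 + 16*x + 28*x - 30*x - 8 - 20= -24*a^3 - 140*a^2 + 192*a + x^2*(12*a + 84) + x*(28*a^2 + 198*a + 14) - 28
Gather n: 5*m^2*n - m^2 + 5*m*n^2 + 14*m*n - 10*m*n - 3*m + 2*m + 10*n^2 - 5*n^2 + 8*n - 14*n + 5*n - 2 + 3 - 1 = -m^2 - m + n^2*(5*m + 5) + n*(5*m^2 + 4*m - 1)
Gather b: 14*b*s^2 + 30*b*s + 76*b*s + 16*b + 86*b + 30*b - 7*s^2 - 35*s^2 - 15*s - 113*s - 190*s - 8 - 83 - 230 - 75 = b*(14*s^2 + 106*s + 132) - 42*s^2 - 318*s - 396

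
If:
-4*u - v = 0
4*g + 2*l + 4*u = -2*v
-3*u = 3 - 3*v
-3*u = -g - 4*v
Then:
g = -19/5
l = 36/5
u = -1/5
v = 4/5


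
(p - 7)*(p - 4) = p^2 - 11*p + 28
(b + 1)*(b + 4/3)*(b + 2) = b^3 + 13*b^2/3 + 6*b + 8/3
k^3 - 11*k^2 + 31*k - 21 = (k - 7)*(k - 3)*(k - 1)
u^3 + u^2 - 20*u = u*(u - 4)*(u + 5)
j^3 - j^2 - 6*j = j*(j - 3)*(j + 2)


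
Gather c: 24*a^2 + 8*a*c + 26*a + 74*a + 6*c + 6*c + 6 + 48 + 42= 24*a^2 + 100*a + c*(8*a + 12) + 96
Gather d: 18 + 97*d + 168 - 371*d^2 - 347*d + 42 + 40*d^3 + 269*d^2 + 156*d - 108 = 40*d^3 - 102*d^2 - 94*d + 120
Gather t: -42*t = -42*t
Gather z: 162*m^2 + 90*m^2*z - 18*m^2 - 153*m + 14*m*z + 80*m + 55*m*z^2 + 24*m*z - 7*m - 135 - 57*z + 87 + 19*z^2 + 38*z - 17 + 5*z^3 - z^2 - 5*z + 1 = 144*m^2 - 80*m + 5*z^3 + z^2*(55*m + 18) + z*(90*m^2 + 38*m - 24) - 64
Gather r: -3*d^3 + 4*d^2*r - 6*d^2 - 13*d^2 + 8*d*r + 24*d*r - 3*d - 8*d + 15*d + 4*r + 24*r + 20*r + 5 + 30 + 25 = -3*d^3 - 19*d^2 + 4*d + r*(4*d^2 + 32*d + 48) + 60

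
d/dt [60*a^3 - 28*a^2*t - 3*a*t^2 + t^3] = -28*a^2 - 6*a*t + 3*t^2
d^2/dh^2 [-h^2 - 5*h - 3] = -2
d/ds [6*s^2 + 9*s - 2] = 12*s + 9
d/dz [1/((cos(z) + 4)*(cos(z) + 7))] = (2*cos(z) + 11)*sin(z)/((cos(z) + 4)^2*(cos(z) + 7)^2)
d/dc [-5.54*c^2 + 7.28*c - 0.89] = 7.28 - 11.08*c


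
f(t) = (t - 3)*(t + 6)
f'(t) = 2*t + 3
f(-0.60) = -19.44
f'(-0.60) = 1.80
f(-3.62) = -15.76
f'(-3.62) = -4.24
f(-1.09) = -20.08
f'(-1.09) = 0.82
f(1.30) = -12.41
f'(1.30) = 5.60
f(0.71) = -15.37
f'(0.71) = 4.42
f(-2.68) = -18.86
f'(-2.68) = -2.36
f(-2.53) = -19.19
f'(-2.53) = -2.06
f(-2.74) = -18.71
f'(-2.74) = -2.48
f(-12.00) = 90.00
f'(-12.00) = -21.00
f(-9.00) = 36.00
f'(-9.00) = -15.00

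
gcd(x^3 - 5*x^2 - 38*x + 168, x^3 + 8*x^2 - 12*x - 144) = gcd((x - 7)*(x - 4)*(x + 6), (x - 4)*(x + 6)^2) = x^2 + 2*x - 24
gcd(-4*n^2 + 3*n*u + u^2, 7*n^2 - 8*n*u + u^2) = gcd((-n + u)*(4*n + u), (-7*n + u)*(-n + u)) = -n + u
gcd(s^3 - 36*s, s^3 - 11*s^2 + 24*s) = s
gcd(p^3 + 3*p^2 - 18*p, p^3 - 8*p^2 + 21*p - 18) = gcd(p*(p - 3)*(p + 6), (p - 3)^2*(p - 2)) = p - 3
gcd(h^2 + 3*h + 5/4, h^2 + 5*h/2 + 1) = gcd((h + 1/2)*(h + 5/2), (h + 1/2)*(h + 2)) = h + 1/2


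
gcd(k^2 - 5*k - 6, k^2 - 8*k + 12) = k - 6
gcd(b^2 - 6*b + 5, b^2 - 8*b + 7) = b - 1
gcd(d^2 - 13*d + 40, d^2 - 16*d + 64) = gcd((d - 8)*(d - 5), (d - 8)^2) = d - 8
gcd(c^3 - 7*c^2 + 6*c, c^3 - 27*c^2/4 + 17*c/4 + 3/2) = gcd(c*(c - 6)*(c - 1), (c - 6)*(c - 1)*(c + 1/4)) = c^2 - 7*c + 6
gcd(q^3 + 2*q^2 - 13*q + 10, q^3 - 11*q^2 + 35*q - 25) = q - 1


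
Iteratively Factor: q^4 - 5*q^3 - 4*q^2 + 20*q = (q + 2)*(q^3 - 7*q^2 + 10*q) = q*(q + 2)*(q^2 - 7*q + 10) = q*(q - 2)*(q + 2)*(q - 5)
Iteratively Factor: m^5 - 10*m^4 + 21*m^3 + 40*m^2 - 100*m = (m - 5)*(m^4 - 5*m^3 - 4*m^2 + 20*m) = (m - 5)*(m - 2)*(m^3 - 3*m^2 - 10*m) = (m - 5)*(m - 2)*(m + 2)*(m^2 - 5*m) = m*(m - 5)*(m - 2)*(m + 2)*(m - 5)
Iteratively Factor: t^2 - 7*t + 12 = (t - 4)*(t - 3)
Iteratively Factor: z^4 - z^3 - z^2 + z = (z)*(z^3 - z^2 - z + 1) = z*(z - 1)*(z^2 - 1) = z*(z - 1)*(z + 1)*(z - 1)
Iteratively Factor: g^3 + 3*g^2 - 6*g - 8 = (g + 4)*(g^2 - g - 2) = (g - 2)*(g + 4)*(g + 1)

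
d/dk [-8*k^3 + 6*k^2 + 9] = 12*k*(1 - 2*k)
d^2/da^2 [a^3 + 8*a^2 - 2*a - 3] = 6*a + 16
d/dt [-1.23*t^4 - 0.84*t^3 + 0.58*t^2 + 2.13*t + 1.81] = -4.92*t^3 - 2.52*t^2 + 1.16*t + 2.13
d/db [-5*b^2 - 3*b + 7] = -10*b - 3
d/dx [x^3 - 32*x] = 3*x^2 - 32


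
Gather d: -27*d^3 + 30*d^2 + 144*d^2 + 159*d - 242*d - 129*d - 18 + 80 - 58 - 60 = -27*d^3 + 174*d^2 - 212*d - 56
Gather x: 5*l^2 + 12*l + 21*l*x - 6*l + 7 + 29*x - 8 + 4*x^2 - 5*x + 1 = 5*l^2 + 6*l + 4*x^2 + x*(21*l + 24)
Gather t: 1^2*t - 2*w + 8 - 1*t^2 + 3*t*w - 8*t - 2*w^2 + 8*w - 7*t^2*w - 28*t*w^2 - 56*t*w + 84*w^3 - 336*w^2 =t^2*(-7*w - 1) + t*(-28*w^2 - 53*w - 7) + 84*w^3 - 338*w^2 + 6*w + 8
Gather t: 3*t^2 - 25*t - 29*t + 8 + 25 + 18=3*t^2 - 54*t + 51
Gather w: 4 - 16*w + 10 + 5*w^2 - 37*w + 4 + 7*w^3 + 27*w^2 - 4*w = 7*w^3 + 32*w^2 - 57*w + 18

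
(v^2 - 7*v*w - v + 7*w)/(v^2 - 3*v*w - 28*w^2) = (v - 1)/(v + 4*w)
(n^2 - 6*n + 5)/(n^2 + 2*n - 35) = (n - 1)/(n + 7)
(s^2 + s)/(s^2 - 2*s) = (s + 1)/(s - 2)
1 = 1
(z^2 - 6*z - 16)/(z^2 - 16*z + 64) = (z + 2)/(z - 8)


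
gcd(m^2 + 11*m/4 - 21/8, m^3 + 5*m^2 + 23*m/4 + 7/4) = m + 7/2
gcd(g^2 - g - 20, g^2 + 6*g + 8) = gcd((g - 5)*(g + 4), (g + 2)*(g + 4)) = g + 4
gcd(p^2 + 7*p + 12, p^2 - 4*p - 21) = p + 3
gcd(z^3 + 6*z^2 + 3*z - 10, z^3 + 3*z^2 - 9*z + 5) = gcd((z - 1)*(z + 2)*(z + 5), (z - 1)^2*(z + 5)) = z^2 + 4*z - 5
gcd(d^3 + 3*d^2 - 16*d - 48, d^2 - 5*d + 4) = d - 4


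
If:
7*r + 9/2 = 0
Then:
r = -9/14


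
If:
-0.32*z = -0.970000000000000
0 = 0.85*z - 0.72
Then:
No Solution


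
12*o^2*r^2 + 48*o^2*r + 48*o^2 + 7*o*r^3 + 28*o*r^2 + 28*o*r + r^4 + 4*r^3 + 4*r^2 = (3*o + r)*(4*o + r)*(r + 2)^2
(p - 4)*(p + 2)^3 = p^4 + 2*p^3 - 12*p^2 - 40*p - 32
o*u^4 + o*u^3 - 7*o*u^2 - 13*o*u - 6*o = (u - 3)*(u + 1)*(u + 2)*(o*u + o)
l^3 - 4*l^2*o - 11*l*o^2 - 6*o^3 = (l - 6*o)*(l + o)^2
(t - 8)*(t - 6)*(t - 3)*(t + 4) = t^4 - 13*t^3 + 22*t^2 + 216*t - 576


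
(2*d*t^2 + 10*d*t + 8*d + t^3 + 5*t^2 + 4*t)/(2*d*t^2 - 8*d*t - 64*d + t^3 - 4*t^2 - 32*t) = (t + 1)/(t - 8)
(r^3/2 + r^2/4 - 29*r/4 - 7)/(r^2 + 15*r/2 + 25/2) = (2*r^3 + r^2 - 29*r - 28)/(2*(2*r^2 + 15*r + 25))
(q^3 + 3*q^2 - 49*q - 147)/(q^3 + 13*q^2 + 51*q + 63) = (q - 7)/(q + 3)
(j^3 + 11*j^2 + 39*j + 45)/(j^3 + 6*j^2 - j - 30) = (j + 3)/(j - 2)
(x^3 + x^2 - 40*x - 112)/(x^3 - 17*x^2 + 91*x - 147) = (x^2 + 8*x + 16)/(x^2 - 10*x + 21)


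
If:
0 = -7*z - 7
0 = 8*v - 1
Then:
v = 1/8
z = -1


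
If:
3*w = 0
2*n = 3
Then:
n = 3/2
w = 0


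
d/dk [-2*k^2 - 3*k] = -4*k - 3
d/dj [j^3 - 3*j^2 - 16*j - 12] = 3*j^2 - 6*j - 16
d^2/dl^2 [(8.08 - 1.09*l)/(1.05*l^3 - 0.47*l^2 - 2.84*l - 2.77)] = (-7.21035000000001*l^5 + 110.12589*l^4 - 70.782002*l^3 - 171.901308*l^2 + 214.22961*l + 126.451016)/(1.157625*l^9 - 1.554525*l^8 - 8.697465*l^7 - 0.856358000000002*l^6 + 31.726542*l^5 + 36.352665*l^4 - 20.921045*l^3 - 77.843925*l^2 - 65.373108*l - 21.253933)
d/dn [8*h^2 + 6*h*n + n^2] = 6*h + 2*n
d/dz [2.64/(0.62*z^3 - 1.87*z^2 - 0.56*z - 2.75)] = (-4.9104*z^2 + 9.8736*z + 1.4784)/(-0.62*z^3 + 1.87*z^2 + 0.56*z + 2.75)^2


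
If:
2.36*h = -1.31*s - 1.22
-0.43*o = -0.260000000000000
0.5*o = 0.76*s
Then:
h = -0.74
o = 0.60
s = 0.40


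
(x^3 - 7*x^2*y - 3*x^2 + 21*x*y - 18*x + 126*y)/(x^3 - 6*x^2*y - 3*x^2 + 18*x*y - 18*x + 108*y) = (x - 7*y)/(x - 6*y)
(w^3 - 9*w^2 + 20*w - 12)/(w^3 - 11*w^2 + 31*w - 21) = (w^2 - 8*w + 12)/(w^2 - 10*w + 21)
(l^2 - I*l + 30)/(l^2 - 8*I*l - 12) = (l + 5*I)/(l - 2*I)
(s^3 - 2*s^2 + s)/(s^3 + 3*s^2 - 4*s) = (s - 1)/(s + 4)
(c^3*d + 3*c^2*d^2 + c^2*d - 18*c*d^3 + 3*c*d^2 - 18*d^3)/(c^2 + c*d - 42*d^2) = d*(c^3 + 3*c^2*d + c^2 - 18*c*d^2 + 3*c*d - 18*d^2)/(c^2 + c*d - 42*d^2)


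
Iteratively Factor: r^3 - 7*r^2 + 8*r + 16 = (r - 4)*(r^2 - 3*r - 4) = (r - 4)^2*(r + 1)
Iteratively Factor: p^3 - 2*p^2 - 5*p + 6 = (p + 2)*(p^2 - 4*p + 3) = (p - 3)*(p + 2)*(p - 1)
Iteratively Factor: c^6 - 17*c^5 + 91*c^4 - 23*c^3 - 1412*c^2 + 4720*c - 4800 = (c + 4)*(c^5 - 21*c^4 + 175*c^3 - 723*c^2 + 1480*c - 1200) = (c - 4)*(c + 4)*(c^4 - 17*c^3 + 107*c^2 - 295*c + 300) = (c - 5)*(c - 4)*(c + 4)*(c^3 - 12*c^2 + 47*c - 60) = (c - 5)*(c - 4)^2*(c + 4)*(c^2 - 8*c + 15) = (c - 5)^2*(c - 4)^2*(c + 4)*(c - 3)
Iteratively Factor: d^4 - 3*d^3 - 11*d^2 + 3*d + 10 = (d + 1)*(d^3 - 4*d^2 - 7*d + 10) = (d - 1)*(d + 1)*(d^2 - 3*d - 10) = (d - 1)*(d + 1)*(d + 2)*(d - 5)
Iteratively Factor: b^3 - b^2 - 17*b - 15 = (b + 1)*(b^2 - 2*b - 15) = (b - 5)*(b + 1)*(b + 3)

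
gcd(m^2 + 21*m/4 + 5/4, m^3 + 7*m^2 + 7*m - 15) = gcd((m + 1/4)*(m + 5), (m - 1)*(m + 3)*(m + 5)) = m + 5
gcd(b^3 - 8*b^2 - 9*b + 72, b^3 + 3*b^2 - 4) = 1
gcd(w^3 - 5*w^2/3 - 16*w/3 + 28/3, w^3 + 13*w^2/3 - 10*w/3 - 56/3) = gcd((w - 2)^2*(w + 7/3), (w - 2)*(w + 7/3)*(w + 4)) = w^2 + w/3 - 14/3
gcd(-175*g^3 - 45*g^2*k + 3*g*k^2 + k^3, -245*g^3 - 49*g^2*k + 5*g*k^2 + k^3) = 35*g^2 + 2*g*k - k^2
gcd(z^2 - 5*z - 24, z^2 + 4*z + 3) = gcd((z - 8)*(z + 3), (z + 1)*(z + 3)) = z + 3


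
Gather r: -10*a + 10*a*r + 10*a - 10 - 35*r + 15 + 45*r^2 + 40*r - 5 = 45*r^2 + r*(10*a + 5)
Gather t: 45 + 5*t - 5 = 5*t + 40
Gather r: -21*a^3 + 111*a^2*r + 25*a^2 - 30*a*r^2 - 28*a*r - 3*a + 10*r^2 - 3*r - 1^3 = -21*a^3 + 25*a^2 - 3*a + r^2*(10 - 30*a) + r*(111*a^2 - 28*a - 3) - 1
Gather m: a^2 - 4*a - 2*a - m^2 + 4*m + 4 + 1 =a^2 - 6*a - m^2 + 4*m + 5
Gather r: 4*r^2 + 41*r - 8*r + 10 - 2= 4*r^2 + 33*r + 8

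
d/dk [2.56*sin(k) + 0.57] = 2.56*cos(k)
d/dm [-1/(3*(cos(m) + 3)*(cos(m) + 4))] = -(2*cos(m) + 7)*sin(m)/(3*(cos(m) + 3)^2*(cos(m) + 4)^2)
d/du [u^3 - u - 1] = 3*u^2 - 1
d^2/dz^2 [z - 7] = 0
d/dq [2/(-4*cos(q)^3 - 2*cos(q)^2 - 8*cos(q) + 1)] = 8*(3*sin(q)^2 - cos(q) - 5)*sin(q)/(11*cos(q) + cos(2*q) + cos(3*q))^2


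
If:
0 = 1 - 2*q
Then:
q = 1/2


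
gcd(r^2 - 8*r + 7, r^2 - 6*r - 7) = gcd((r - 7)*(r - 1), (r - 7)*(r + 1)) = r - 7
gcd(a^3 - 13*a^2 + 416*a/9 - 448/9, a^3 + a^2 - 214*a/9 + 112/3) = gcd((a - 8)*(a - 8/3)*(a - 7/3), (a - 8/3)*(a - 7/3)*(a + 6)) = a^2 - 5*a + 56/9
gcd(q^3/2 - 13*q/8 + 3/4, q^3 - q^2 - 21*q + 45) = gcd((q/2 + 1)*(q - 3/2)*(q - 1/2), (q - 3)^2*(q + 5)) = 1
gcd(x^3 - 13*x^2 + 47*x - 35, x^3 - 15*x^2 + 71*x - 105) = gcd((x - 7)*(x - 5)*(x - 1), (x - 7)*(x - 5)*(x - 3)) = x^2 - 12*x + 35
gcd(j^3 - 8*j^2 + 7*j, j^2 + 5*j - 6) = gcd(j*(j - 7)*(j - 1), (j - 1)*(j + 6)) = j - 1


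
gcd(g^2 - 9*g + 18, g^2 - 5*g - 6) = g - 6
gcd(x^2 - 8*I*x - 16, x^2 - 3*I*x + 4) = x - 4*I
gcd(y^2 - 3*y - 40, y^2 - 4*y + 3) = 1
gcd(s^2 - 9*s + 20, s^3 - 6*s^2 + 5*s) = s - 5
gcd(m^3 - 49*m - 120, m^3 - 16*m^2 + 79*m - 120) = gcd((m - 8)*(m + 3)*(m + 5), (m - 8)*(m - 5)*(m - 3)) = m - 8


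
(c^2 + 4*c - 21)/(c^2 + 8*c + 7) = (c - 3)/(c + 1)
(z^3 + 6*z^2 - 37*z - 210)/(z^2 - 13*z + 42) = (z^2 + 12*z + 35)/(z - 7)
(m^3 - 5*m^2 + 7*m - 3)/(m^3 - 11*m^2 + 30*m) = (m^3 - 5*m^2 + 7*m - 3)/(m*(m^2 - 11*m + 30))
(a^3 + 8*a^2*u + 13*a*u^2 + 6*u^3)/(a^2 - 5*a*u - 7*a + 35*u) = (a^3 + 8*a^2*u + 13*a*u^2 + 6*u^3)/(a^2 - 5*a*u - 7*a + 35*u)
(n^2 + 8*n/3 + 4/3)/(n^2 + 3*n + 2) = (n + 2/3)/(n + 1)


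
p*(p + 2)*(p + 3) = p^3 + 5*p^2 + 6*p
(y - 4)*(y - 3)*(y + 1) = y^3 - 6*y^2 + 5*y + 12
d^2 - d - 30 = (d - 6)*(d + 5)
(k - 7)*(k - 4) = k^2 - 11*k + 28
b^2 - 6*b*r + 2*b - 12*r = (b + 2)*(b - 6*r)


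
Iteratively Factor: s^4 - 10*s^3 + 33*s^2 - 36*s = (s - 3)*(s^3 - 7*s^2 + 12*s) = s*(s - 3)*(s^2 - 7*s + 12) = s*(s - 4)*(s - 3)*(s - 3)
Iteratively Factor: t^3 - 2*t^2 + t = (t - 1)*(t^2 - t) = (t - 1)^2*(t)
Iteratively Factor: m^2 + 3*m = (m)*(m + 3)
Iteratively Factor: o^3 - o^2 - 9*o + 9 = (o - 3)*(o^2 + 2*o - 3) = (o - 3)*(o - 1)*(o + 3)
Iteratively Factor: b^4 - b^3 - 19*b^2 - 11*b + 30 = (b - 5)*(b^3 + 4*b^2 + b - 6) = (b - 5)*(b + 2)*(b^2 + 2*b - 3) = (b - 5)*(b + 2)*(b + 3)*(b - 1)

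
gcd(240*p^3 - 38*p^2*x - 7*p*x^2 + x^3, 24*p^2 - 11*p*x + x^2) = -8*p + x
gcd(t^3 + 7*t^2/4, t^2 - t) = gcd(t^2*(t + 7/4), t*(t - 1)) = t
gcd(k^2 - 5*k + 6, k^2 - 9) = k - 3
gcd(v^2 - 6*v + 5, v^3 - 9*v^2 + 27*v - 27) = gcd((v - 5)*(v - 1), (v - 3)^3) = 1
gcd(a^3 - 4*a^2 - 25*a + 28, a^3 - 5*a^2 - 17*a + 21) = a^2 - 8*a + 7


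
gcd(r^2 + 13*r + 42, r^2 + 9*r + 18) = r + 6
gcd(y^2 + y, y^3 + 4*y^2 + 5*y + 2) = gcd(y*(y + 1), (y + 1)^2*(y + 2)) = y + 1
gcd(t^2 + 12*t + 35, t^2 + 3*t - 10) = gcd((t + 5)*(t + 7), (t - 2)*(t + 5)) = t + 5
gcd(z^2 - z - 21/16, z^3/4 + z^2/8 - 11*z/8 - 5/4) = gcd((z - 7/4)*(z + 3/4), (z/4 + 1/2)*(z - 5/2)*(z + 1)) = 1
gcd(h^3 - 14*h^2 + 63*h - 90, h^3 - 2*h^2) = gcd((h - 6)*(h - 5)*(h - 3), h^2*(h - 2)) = 1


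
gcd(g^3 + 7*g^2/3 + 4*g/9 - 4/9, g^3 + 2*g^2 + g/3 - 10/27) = g^2 + g/3 - 2/9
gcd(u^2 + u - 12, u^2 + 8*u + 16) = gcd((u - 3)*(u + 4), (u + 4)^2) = u + 4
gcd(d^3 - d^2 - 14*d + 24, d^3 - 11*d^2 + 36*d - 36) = d^2 - 5*d + 6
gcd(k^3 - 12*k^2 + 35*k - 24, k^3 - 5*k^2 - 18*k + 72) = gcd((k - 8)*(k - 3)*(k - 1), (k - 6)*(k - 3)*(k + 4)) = k - 3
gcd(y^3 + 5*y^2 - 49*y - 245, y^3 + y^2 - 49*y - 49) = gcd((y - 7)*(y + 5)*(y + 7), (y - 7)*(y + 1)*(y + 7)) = y^2 - 49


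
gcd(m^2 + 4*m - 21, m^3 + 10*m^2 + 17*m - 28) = m + 7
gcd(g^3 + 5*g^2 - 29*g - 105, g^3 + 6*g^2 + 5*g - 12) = g + 3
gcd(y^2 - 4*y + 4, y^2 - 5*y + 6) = y - 2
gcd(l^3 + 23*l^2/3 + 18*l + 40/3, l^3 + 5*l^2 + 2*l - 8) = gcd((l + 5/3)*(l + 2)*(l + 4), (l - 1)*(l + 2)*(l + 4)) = l^2 + 6*l + 8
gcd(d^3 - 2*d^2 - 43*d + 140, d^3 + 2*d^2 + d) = 1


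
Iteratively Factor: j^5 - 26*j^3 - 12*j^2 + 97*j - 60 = (j - 5)*(j^4 + 5*j^3 - j^2 - 17*j + 12) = (j - 5)*(j + 4)*(j^3 + j^2 - 5*j + 3) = (j - 5)*(j + 3)*(j + 4)*(j^2 - 2*j + 1) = (j - 5)*(j - 1)*(j + 3)*(j + 4)*(j - 1)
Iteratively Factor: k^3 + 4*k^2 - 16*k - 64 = (k - 4)*(k^2 + 8*k + 16) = (k - 4)*(k + 4)*(k + 4)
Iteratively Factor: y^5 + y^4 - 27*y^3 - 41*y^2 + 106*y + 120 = (y - 2)*(y^4 + 3*y^3 - 21*y^2 - 83*y - 60) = (y - 2)*(y + 1)*(y^3 + 2*y^2 - 23*y - 60) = (y - 2)*(y + 1)*(y + 4)*(y^2 - 2*y - 15) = (y - 5)*(y - 2)*(y + 1)*(y + 4)*(y + 3)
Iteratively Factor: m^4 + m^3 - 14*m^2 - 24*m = (m + 2)*(m^3 - m^2 - 12*m) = m*(m + 2)*(m^2 - m - 12) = m*(m - 4)*(m + 2)*(m + 3)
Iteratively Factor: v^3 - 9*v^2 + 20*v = (v - 4)*(v^2 - 5*v) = (v - 5)*(v - 4)*(v)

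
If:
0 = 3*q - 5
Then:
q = 5/3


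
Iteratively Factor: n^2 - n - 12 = (n - 4)*(n + 3)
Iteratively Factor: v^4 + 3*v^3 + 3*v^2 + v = (v + 1)*(v^3 + 2*v^2 + v) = (v + 1)^2*(v^2 + v) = v*(v + 1)^2*(v + 1)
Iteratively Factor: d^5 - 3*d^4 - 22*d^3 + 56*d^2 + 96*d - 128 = (d - 4)*(d^4 + d^3 - 18*d^2 - 16*d + 32) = (d - 4)*(d - 1)*(d^3 + 2*d^2 - 16*d - 32) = (d - 4)*(d - 1)*(d + 2)*(d^2 - 16) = (d - 4)^2*(d - 1)*(d + 2)*(d + 4)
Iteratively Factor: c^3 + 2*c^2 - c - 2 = (c + 1)*(c^2 + c - 2) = (c + 1)*(c + 2)*(c - 1)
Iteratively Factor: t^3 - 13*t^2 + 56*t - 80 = (t - 4)*(t^2 - 9*t + 20) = (t - 5)*(t - 4)*(t - 4)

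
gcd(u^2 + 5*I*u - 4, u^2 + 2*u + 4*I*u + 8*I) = u + 4*I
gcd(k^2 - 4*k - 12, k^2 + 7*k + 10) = k + 2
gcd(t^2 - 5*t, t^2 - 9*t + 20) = t - 5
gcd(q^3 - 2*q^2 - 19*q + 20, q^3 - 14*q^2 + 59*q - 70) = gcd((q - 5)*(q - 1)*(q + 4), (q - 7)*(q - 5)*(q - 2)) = q - 5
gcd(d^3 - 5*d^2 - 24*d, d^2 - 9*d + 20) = 1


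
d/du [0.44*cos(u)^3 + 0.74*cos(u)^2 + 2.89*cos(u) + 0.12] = (1.32*sin(u)^2 - 1.48*cos(u) - 4.21)*sin(u)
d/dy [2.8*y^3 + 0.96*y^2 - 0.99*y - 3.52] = 8.4*y^2 + 1.92*y - 0.99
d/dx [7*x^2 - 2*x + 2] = 14*x - 2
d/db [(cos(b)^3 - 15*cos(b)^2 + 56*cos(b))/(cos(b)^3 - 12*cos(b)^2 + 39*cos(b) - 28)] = (-3*cos(b)^2 - 8*cos(b) + 32)*sin(b)/((cos(b) - 4)^2*(cos(b) - 1)^2)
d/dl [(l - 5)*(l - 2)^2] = 3*(l - 4)*(l - 2)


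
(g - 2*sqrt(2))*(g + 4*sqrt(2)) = g^2 + 2*sqrt(2)*g - 16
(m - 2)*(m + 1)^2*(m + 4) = m^4 + 4*m^3 - 3*m^2 - 14*m - 8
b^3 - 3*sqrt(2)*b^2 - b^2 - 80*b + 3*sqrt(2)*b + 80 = (b - 1)*(b - 8*sqrt(2))*(b + 5*sqrt(2))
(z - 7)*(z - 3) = z^2 - 10*z + 21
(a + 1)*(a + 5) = a^2 + 6*a + 5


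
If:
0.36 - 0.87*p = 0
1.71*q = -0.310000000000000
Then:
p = 0.41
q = -0.18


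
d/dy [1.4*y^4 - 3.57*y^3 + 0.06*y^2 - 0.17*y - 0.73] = 5.6*y^3 - 10.71*y^2 + 0.12*y - 0.17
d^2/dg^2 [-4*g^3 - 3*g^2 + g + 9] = -24*g - 6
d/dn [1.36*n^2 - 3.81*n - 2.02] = 2.72*n - 3.81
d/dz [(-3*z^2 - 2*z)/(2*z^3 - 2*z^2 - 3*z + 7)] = (6*z^4 + 8*z^3 + 5*z^2 - 42*z - 14)/(4*z^6 - 8*z^5 - 8*z^4 + 40*z^3 - 19*z^2 - 42*z + 49)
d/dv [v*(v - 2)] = 2*v - 2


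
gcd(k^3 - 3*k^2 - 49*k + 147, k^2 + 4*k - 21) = k^2 + 4*k - 21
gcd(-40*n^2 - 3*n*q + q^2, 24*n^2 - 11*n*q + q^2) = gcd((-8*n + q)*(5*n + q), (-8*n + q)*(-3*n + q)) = -8*n + q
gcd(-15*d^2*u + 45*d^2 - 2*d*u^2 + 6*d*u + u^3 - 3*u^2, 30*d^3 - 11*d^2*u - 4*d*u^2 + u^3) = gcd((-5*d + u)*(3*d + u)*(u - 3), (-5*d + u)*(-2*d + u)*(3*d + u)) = -15*d^2 - 2*d*u + u^2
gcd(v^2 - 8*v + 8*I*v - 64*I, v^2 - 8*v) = v - 8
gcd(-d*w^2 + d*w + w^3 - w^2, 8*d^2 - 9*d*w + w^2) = -d + w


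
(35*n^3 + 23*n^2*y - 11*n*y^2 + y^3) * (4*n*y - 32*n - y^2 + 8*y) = 140*n^4*y - 1120*n^4 + 57*n^3*y^2 - 456*n^3*y - 67*n^2*y^3 + 536*n^2*y^2 + 15*n*y^4 - 120*n*y^3 - y^5 + 8*y^4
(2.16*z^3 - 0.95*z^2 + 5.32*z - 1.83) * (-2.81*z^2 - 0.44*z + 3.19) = -6.0696*z^5 + 1.7191*z^4 - 7.6408*z^3 - 0.229*z^2 + 17.776*z - 5.8377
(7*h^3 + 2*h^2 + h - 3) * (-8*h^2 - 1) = -56*h^5 - 16*h^4 - 15*h^3 + 22*h^2 - h + 3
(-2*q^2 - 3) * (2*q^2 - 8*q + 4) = -4*q^4 + 16*q^3 - 14*q^2 + 24*q - 12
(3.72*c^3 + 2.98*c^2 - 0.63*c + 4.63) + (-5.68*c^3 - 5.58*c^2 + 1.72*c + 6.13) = -1.96*c^3 - 2.6*c^2 + 1.09*c + 10.76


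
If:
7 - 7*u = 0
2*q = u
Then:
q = 1/2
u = 1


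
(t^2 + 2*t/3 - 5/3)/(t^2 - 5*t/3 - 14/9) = 3*(-3*t^2 - 2*t + 5)/(-9*t^2 + 15*t + 14)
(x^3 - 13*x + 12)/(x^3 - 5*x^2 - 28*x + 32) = (x - 3)/(x - 8)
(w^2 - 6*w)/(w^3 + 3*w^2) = (w - 6)/(w*(w + 3))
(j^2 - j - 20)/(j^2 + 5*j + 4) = (j - 5)/(j + 1)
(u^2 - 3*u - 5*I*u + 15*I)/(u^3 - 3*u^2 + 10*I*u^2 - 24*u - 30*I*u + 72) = (u - 5*I)/(u^2 + 10*I*u - 24)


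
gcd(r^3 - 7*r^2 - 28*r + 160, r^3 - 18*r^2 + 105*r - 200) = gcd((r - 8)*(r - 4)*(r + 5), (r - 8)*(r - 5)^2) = r - 8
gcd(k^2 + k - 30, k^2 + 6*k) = k + 6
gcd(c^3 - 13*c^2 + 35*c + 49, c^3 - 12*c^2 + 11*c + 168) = c - 7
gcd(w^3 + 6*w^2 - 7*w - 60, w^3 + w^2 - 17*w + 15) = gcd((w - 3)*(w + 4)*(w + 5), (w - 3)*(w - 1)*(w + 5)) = w^2 + 2*w - 15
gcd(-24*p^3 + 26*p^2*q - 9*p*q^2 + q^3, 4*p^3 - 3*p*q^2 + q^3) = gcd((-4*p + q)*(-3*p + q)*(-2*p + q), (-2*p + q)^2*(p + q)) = 2*p - q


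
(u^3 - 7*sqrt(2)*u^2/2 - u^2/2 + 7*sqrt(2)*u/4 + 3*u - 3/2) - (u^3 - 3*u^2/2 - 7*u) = -7*sqrt(2)*u^2/2 + u^2 + 7*sqrt(2)*u/4 + 10*u - 3/2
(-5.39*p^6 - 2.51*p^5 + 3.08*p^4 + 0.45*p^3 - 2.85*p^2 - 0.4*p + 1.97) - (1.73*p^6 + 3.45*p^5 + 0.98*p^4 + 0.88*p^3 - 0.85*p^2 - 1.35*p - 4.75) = -7.12*p^6 - 5.96*p^5 + 2.1*p^4 - 0.43*p^3 - 2.0*p^2 + 0.95*p + 6.72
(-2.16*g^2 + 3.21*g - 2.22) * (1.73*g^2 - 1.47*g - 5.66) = -3.7368*g^4 + 8.7285*g^3 + 3.6663*g^2 - 14.9052*g + 12.5652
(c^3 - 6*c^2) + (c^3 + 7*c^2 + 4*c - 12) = 2*c^3 + c^2 + 4*c - 12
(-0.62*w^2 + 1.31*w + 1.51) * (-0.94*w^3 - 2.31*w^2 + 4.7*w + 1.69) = 0.5828*w^5 + 0.2008*w^4 - 7.3595*w^3 + 1.6211*w^2 + 9.3109*w + 2.5519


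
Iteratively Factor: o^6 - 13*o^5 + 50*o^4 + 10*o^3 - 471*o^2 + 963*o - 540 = (o - 5)*(o^5 - 8*o^4 + 10*o^3 + 60*o^2 - 171*o + 108) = (o - 5)*(o - 4)*(o^4 - 4*o^3 - 6*o^2 + 36*o - 27) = (o - 5)*(o - 4)*(o - 1)*(o^3 - 3*o^2 - 9*o + 27) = (o - 5)*(o - 4)*(o - 1)*(o + 3)*(o^2 - 6*o + 9) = (o - 5)*(o - 4)*(o - 3)*(o - 1)*(o + 3)*(o - 3)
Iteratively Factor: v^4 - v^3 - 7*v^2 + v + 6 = (v - 1)*(v^3 - 7*v - 6) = (v - 1)*(v + 2)*(v^2 - 2*v - 3) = (v - 3)*(v - 1)*(v + 2)*(v + 1)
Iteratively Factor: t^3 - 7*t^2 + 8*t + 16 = (t + 1)*(t^2 - 8*t + 16) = (t - 4)*(t + 1)*(t - 4)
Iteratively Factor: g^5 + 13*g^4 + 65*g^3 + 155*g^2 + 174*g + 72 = (g + 3)*(g^4 + 10*g^3 + 35*g^2 + 50*g + 24) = (g + 3)*(g + 4)*(g^3 + 6*g^2 + 11*g + 6) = (g + 2)*(g + 3)*(g + 4)*(g^2 + 4*g + 3) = (g + 2)*(g + 3)^2*(g + 4)*(g + 1)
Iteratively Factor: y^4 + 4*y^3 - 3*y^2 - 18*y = (y + 3)*(y^3 + y^2 - 6*y) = y*(y + 3)*(y^2 + y - 6) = y*(y - 2)*(y + 3)*(y + 3)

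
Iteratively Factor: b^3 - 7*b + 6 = (b - 1)*(b^2 + b - 6) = (b - 1)*(b + 3)*(b - 2)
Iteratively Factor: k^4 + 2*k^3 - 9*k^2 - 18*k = (k - 3)*(k^3 + 5*k^2 + 6*k) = (k - 3)*(k + 2)*(k^2 + 3*k) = k*(k - 3)*(k + 2)*(k + 3)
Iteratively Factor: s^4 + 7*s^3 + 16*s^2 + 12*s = (s)*(s^3 + 7*s^2 + 16*s + 12) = s*(s + 2)*(s^2 + 5*s + 6) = s*(s + 2)^2*(s + 3)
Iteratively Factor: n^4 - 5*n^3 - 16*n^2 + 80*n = (n)*(n^3 - 5*n^2 - 16*n + 80) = n*(n + 4)*(n^2 - 9*n + 20) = n*(n - 4)*(n + 4)*(n - 5)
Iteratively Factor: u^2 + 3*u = (u + 3)*(u)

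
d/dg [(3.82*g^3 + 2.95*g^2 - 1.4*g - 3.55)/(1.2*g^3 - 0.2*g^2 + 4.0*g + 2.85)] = (-4.304*g^4 + 33.92*g^3 + 56.961*g^2 + 15.395*g + 10.21)/(1.44*g^6 - 0.48*g^5 + 9.64*g^4 + 5.24*g^3 + 14.86*g^2 + 22.8*g + 8.1225)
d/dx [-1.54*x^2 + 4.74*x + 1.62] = 4.74 - 3.08*x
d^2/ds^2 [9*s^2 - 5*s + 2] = 18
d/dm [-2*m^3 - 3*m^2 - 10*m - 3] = -6*m^2 - 6*m - 10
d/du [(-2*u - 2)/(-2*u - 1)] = -2/(2*u + 1)^2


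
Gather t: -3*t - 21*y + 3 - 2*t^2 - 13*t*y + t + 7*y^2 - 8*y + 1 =-2*t^2 + t*(-13*y - 2) + 7*y^2 - 29*y + 4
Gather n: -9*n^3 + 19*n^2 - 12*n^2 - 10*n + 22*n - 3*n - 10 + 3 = -9*n^3 + 7*n^2 + 9*n - 7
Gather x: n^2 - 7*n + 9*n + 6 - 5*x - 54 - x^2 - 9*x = n^2 + 2*n - x^2 - 14*x - 48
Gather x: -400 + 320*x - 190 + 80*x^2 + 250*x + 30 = 80*x^2 + 570*x - 560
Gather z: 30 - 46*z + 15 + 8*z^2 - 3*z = 8*z^2 - 49*z + 45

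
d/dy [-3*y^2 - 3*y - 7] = -6*y - 3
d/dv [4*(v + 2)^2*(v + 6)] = 4*(v + 2)*(3*v + 14)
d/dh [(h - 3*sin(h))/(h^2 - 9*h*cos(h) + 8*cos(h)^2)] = ((1 - 3*cos(h))*(h^2 - 9*h*cos(h) + 8*cos(h)^2) - (h - 3*sin(h))*(9*h*sin(h) + 2*h - 8*sin(2*h) - 9*cos(h)))/((h - 8*cos(h))^2*(h - cos(h))^2)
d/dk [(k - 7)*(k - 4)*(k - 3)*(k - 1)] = 4*k^3 - 45*k^2 + 150*k - 145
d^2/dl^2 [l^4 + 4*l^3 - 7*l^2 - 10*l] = 12*l^2 + 24*l - 14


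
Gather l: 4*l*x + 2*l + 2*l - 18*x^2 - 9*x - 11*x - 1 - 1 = l*(4*x + 4) - 18*x^2 - 20*x - 2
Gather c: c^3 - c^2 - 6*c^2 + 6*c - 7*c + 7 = c^3 - 7*c^2 - c + 7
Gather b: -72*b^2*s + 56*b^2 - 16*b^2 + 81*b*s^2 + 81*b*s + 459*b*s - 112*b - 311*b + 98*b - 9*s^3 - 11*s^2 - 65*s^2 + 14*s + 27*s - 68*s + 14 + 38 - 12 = b^2*(40 - 72*s) + b*(81*s^2 + 540*s - 325) - 9*s^3 - 76*s^2 - 27*s + 40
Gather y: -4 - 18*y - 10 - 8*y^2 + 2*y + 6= -8*y^2 - 16*y - 8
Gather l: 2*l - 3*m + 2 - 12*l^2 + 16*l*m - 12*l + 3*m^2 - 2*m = -12*l^2 + l*(16*m - 10) + 3*m^2 - 5*m + 2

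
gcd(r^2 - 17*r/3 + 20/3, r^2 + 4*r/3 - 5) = r - 5/3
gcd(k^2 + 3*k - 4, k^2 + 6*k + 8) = k + 4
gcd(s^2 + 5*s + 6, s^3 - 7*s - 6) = s + 2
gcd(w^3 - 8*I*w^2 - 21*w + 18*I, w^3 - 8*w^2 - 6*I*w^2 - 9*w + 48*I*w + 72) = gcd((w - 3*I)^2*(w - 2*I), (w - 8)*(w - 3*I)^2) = w^2 - 6*I*w - 9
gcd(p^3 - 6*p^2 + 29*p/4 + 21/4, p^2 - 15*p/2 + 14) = p - 7/2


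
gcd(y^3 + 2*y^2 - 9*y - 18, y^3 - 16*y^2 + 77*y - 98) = 1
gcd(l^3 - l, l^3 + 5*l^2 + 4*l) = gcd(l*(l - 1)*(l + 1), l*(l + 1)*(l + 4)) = l^2 + l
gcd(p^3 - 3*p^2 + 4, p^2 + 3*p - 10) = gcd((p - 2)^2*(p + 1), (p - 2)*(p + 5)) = p - 2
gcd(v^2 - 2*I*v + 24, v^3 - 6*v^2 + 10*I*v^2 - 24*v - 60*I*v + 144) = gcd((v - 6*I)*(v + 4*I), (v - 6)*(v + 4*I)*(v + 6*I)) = v + 4*I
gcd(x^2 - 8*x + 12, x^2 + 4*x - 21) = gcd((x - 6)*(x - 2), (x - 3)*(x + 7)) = 1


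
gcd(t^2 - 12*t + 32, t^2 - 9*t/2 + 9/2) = 1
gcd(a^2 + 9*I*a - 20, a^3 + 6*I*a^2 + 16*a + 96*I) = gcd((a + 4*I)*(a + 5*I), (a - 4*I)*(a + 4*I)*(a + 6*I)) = a + 4*I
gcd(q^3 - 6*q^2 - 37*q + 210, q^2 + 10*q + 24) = q + 6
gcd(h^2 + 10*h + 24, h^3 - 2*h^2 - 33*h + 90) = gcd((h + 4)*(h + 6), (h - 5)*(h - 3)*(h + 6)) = h + 6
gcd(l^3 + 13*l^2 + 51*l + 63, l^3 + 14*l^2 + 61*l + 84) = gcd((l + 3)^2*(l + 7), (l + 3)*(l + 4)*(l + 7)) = l^2 + 10*l + 21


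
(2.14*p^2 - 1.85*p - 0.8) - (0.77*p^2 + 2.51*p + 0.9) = 1.37*p^2 - 4.36*p - 1.7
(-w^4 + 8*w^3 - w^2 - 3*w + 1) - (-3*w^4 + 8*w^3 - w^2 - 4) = 2*w^4 - 3*w + 5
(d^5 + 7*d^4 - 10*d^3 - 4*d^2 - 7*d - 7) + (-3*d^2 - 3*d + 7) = d^5 + 7*d^4 - 10*d^3 - 7*d^2 - 10*d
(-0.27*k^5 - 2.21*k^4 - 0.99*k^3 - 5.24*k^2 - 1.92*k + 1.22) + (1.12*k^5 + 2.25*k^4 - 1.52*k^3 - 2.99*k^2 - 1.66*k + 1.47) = 0.85*k^5 + 0.04*k^4 - 2.51*k^3 - 8.23*k^2 - 3.58*k + 2.69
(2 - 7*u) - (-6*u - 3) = 5 - u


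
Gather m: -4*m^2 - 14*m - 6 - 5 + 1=-4*m^2 - 14*m - 10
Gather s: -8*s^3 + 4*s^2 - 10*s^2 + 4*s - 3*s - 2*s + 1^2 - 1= -8*s^3 - 6*s^2 - s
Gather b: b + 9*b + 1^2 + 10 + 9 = 10*b + 20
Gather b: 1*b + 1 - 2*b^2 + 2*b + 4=-2*b^2 + 3*b + 5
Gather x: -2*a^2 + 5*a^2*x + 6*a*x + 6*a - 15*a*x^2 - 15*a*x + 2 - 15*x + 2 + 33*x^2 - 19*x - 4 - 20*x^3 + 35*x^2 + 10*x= -2*a^2 + 6*a - 20*x^3 + x^2*(68 - 15*a) + x*(5*a^2 - 9*a - 24)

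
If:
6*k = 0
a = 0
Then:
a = 0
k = 0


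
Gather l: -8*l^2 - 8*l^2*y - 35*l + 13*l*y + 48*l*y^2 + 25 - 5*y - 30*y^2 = l^2*(-8*y - 8) + l*(48*y^2 + 13*y - 35) - 30*y^2 - 5*y + 25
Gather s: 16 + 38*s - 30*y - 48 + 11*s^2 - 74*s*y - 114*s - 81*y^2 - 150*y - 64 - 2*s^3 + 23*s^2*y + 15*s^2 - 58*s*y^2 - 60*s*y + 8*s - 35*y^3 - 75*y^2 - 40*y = -2*s^3 + s^2*(23*y + 26) + s*(-58*y^2 - 134*y - 68) - 35*y^3 - 156*y^2 - 220*y - 96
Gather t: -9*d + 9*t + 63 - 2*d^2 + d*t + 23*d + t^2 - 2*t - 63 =-2*d^2 + 14*d + t^2 + t*(d + 7)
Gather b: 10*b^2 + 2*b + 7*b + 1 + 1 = 10*b^2 + 9*b + 2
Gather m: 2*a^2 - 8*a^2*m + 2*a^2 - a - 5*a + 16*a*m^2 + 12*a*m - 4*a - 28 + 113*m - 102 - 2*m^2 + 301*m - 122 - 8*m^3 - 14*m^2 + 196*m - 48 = 4*a^2 - 10*a - 8*m^3 + m^2*(16*a - 16) + m*(-8*a^2 + 12*a + 610) - 300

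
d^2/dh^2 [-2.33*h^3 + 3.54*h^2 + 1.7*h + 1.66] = 7.08 - 13.98*h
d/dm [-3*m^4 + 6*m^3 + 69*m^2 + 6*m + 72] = -12*m^3 + 18*m^2 + 138*m + 6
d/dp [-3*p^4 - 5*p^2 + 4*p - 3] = -12*p^3 - 10*p + 4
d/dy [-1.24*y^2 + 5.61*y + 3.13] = 5.61 - 2.48*y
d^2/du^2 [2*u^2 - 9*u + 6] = 4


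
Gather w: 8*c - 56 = 8*c - 56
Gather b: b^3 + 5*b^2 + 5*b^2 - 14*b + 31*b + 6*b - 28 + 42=b^3 + 10*b^2 + 23*b + 14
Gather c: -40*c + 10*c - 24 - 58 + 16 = -30*c - 66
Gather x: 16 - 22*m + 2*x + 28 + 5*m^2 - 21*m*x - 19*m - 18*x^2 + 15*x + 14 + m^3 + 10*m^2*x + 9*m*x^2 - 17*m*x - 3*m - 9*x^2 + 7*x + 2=m^3 + 5*m^2 - 44*m + x^2*(9*m - 27) + x*(10*m^2 - 38*m + 24) + 60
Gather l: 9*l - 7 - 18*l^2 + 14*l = -18*l^2 + 23*l - 7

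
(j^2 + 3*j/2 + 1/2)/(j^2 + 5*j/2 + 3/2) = (2*j + 1)/(2*j + 3)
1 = 1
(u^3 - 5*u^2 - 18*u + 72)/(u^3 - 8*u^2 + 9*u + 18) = (u + 4)/(u + 1)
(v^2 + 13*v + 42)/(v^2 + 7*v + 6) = (v + 7)/(v + 1)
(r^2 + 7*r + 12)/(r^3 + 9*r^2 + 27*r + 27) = (r + 4)/(r^2 + 6*r + 9)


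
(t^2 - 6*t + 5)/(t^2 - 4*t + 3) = (t - 5)/(t - 3)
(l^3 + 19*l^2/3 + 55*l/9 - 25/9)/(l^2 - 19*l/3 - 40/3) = (3*l^2 + 14*l - 5)/(3*(l - 8))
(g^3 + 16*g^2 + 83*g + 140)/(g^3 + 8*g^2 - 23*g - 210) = (g^2 + 9*g + 20)/(g^2 + g - 30)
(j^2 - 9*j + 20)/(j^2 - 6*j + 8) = (j - 5)/(j - 2)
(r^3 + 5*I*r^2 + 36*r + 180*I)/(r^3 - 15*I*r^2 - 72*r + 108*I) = (r^2 + 11*I*r - 30)/(r^2 - 9*I*r - 18)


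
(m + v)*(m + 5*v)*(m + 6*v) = m^3 + 12*m^2*v + 41*m*v^2 + 30*v^3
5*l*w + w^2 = w*(5*l + w)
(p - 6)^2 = p^2 - 12*p + 36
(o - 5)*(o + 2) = o^2 - 3*o - 10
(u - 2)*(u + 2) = u^2 - 4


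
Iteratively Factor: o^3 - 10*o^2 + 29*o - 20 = (o - 4)*(o^2 - 6*o + 5) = (o - 4)*(o - 1)*(o - 5)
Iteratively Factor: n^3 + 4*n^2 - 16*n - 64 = (n + 4)*(n^2 - 16) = (n + 4)^2*(n - 4)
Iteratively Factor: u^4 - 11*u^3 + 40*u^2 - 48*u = (u - 3)*(u^3 - 8*u^2 + 16*u) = u*(u - 3)*(u^2 - 8*u + 16) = u*(u - 4)*(u - 3)*(u - 4)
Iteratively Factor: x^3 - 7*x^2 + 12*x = (x)*(x^2 - 7*x + 12) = x*(x - 4)*(x - 3)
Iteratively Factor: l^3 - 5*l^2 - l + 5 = (l - 1)*(l^2 - 4*l - 5) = (l - 1)*(l + 1)*(l - 5)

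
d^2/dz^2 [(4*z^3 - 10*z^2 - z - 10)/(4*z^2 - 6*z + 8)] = 2*(-30*z^3 - 12*z^2 + 198*z - 91)/(8*z^6 - 36*z^5 + 102*z^4 - 171*z^3 + 204*z^2 - 144*z + 64)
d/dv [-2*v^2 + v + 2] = 1 - 4*v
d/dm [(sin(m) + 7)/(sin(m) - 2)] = -9*cos(m)/(sin(m) - 2)^2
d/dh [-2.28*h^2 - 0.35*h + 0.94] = -4.56*h - 0.35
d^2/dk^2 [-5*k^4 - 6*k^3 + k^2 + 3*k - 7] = -60*k^2 - 36*k + 2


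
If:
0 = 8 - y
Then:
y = 8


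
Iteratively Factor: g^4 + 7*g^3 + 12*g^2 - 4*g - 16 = (g + 4)*(g^3 + 3*g^2 - 4) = (g + 2)*(g + 4)*(g^2 + g - 2) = (g + 2)^2*(g + 4)*(g - 1)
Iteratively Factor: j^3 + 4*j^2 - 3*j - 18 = (j - 2)*(j^2 + 6*j + 9) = (j - 2)*(j + 3)*(j + 3)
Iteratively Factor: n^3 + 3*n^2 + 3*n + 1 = (n + 1)*(n^2 + 2*n + 1) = (n + 1)^2*(n + 1)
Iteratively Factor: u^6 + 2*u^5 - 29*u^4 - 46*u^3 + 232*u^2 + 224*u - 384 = (u + 4)*(u^5 - 2*u^4 - 21*u^3 + 38*u^2 + 80*u - 96) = (u - 1)*(u + 4)*(u^4 - u^3 - 22*u^2 + 16*u + 96) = (u - 1)*(u + 2)*(u + 4)*(u^3 - 3*u^2 - 16*u + 48) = (u - 1)*(u + 2)*(u + 4)^2*(u^2 - 7*u + 12) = (u - 3)*(u - 1)*(u + 2)*(u + 4)^2*(u - 4)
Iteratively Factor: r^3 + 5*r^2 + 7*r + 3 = (r + 3)*(r^2 + 2*r + 1) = (r + 1)*(r + 3)*(r + 1)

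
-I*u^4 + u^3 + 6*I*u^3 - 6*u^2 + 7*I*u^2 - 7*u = u*(u - 7)*(u + I)*(-I*u - I)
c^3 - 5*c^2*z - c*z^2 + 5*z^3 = (c - 5*z)*(c - z)*(c + z)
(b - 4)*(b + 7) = b^2 + 3*b - 28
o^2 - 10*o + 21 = (o - 7)*(o - 3)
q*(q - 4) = q^2 - 4*q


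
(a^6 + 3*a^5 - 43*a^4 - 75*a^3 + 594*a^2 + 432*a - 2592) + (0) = a^6 + 3*a^5 - 43*a^4 - 75*a^3 + 594*a^2 + 432*a - 2592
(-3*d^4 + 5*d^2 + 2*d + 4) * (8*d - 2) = -24*d^5 + 6*d^4 + 40*d^3 + 6*d^2 + 28*d - 8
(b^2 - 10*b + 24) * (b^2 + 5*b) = b^4 - 5*b^3 - 26*b^2 + 120*b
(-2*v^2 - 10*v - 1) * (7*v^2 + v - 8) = -14*v^4 - 72*v^3 - v^2 + 79*v + 8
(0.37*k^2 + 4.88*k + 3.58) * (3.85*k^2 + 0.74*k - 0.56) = 1.4245*k^4 + 19.0618*k^3 + 17.187*k^2 - 0.0836000000000001*k - 2.0048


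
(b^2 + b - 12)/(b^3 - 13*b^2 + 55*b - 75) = (b + 4)/(b^2 - 10*b + 25)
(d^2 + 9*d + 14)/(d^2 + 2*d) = (d + 7)/d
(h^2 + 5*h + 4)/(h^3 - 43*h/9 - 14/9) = 9*(h^2 + 5*h + 4)/(9*h^3 - 43*h - 14)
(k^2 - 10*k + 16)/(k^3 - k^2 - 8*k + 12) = (k - 8)/(k^2 + k - 6)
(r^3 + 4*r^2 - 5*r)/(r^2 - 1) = r*(r + 5)/(r + 1)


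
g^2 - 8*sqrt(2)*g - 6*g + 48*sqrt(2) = (g - 6)*(g - 8*sqrt(2))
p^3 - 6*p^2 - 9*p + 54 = (p - 6)*(p - 3)*(p + 3)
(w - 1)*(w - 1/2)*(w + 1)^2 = w^4 + w^3/2 - 3*w^2/2 - w/2 + 1/2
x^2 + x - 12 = (x - 3)*(x + 4)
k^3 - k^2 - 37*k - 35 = (k - 7)*(k + 1)*(k + 5)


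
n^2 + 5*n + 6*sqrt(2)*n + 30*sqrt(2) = (n + 5)*(n + 6*sqrt(2))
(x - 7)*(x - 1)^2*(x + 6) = x^4 - 3*x^3 - 39*x^2 + 83*x - 42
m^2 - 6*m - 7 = (m - 7)*(m + 1)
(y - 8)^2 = y^2 - 16*y + 64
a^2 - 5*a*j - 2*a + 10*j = (a - 2)*(a - 5*j)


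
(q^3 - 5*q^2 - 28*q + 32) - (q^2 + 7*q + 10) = q^3 - 6*q^2 - 35*q + 22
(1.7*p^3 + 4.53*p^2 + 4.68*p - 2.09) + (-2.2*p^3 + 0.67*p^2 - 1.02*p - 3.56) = -0.5*p^3 + 5.2*p^2 + 3.66*p - 5.65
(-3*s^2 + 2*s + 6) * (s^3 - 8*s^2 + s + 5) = -3*s^5 + 26*s^4 - 13*s^3 - 61*s^2 + 16*s + 30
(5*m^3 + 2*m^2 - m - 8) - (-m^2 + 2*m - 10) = 5*m^3 + 3*m^2 - 3*m + 2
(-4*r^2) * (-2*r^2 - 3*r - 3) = 8*r^4 + 12*r^3 + 12*r^2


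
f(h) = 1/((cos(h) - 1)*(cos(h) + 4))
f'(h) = sin(h)/((cos(h) - 1)*(cos(h) + 4)^2) + sin(h)/((cos(h) - 1)^2*(cos(h) + 4))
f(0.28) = -5.18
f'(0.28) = 36.44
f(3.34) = -0.17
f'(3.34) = -0.01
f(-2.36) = -0.18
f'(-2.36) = -0.04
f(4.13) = -0.19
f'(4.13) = -0.06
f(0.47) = -1.89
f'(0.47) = 7.70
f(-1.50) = -0.26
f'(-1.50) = -0.22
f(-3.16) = -0.17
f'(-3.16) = 0.00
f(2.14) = -0.19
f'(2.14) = 0.06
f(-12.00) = -1.32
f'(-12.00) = 4.40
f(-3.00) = -0.17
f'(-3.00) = 0.00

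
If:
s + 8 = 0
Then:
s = -8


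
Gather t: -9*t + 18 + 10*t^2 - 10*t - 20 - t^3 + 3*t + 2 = -t^3 + 10*t^2 - 16*t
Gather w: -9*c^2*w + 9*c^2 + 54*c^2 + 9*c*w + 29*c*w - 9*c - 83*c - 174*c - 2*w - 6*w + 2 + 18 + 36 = 63*c^2 - 266*c + w*(-9*c^2 + 38*c - 8) + 56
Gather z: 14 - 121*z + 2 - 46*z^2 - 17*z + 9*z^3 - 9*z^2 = 9*z^3 - 55*z^2 - 138*z + 16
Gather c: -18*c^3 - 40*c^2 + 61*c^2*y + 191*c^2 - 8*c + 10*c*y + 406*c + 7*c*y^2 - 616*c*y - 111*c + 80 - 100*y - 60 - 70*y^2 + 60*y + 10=-18*c^3 + c^2*(61*y + 151) + c*(7*y^2 - 606*y + 287) - 70*y^2 - 40*y + 30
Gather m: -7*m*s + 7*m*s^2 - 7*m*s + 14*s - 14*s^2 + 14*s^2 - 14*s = m*(7*s^2 - 14*s)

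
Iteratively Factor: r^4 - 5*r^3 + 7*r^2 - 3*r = (r - 1)*(r^3 - 4*r^2 + 3*r) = (r - 1)^2*(r^2 - 3*r) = (r - 3)*(r - 1)^2*(r)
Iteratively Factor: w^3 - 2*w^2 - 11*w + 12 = (w - 4)*(w^2 + 2*w - 3) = (w - 4)*(w - 1)*(w + 3)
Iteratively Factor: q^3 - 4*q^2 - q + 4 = (q - 4)*(q^2 - 1) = (q - 4)*(q + 1)*(q - 1)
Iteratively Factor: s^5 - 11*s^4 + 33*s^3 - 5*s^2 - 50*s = (s - 2)*(s^4 - 9*s^3 + 15*s^2 + 25*s) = (s - 5)*(s - 2)*(s^3 - 4*s^2 - 5*s) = (s - 5)^2*(s - 2)*(s^2 + s) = (s - 5)^2*(s - 2)*(s + 1)*(s)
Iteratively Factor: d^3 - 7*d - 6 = (d + 2)*(d^2 - 2*d - 3) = (d + 1)*(d + 2)*(d - 3)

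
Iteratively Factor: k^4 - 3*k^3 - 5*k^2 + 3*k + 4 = (k - 1)*(k^3 - 2*k^2 - 7*k - 4) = (k - 1)*(k + 1)*(k^2 - 3*k - 4) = (k - 4)*(k - 1)*(k + 1)*(k + 1)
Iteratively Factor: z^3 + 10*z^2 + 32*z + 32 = (z + 4)*(z^2 + 6*z + 8) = (z + 4)^2*(z + 2)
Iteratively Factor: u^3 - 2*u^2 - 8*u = (u - 4)*(u^2 + 2*u) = u*(u - 4)*(u + 2)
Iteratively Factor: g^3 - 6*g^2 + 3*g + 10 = (g - 2)*(g^2 - 4*g - 5) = (g - 5)*(g - 2)*(g + 1)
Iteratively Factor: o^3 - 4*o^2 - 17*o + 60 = (o - 3)*(o^2 - o - 20) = (o - 5)*(o - 3)*(o + 4)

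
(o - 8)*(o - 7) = o^2 - 15*o + 56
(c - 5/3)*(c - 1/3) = c^2 - 2*c + 5/9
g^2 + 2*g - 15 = (g - 3)*(g + 5)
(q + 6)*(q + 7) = q^2 + 13*q + 42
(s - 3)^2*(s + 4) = s^3 - 2*s^2 - 15*s + 36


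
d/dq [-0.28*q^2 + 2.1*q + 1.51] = 2.1 - 0.56*q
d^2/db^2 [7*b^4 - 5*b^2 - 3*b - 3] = 84*b^2 - 10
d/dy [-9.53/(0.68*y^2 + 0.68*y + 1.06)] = (12.9608*y + 6.4804)/(0.68*y^2 + 0.68*y + 1.06)^2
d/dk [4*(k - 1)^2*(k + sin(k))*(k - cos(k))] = (4*k - 4)*((k - 1)*(k + sin(k))*(sin(k) + 1) + (k - 1)*(k - cos(k))*(cos(k) + 1) + 2*(k + sin(k))*(k - cos(k)))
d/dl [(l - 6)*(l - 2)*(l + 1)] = 3*l^2 - 14*l + 4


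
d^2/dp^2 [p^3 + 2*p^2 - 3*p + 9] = 6*p + 4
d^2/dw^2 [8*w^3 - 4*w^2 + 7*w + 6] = 48*w - 8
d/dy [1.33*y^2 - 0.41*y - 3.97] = 2.66*y - 0.41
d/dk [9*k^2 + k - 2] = 18*k + 1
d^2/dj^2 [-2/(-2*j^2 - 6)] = 6*(j^2 - 1)/(j^2 + 3)^3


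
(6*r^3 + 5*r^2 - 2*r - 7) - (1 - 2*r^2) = 6*r^3 + 7*r^2 - 2*r - 8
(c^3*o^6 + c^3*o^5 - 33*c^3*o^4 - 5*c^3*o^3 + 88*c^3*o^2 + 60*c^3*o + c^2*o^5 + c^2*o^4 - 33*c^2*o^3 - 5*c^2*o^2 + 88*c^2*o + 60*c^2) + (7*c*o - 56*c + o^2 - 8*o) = c^3*o^6 + c^3*o^5 - 33*c^3*o^4 - 5*c^3*o^3 + 88*c^3*o^2 + 60*c^3*o + c^2*o^5 + c^2*o^4 - 33*c^2*o^3 - 5*c^2*o^2 + 88*c^2*o + 60*c^2 + 7*c*o - 56*c + o^2 - 8*o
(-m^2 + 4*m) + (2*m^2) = m^2 + 4*m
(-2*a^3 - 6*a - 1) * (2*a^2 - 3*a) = -4*a^5 + 6*a^4 - 12*a^3 + 16*a^2 + 3*a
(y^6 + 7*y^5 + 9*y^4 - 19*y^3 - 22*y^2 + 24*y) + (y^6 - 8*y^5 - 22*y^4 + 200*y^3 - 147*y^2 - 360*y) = 2*y^6 - y^5 - 13*y^4 + 181*y^3 - 169*y^2 - 336*y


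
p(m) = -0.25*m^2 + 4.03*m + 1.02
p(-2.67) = -11.52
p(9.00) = 17.04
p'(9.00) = -0.47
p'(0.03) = 4.02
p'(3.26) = 2.40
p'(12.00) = -1.97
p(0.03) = 1.14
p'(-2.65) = 5.36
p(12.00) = 13.38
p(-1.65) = -6.31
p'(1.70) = 3.18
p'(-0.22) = 4.14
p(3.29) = 11.57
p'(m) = 4.03 - 0.5*m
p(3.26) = 11.50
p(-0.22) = 0.12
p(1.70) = 7.15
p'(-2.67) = 5.36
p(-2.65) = -11.42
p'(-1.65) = 4.86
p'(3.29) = 2.38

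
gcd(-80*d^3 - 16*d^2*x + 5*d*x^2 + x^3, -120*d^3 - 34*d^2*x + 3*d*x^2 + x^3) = 20*d^2 + 9*d*x + x^2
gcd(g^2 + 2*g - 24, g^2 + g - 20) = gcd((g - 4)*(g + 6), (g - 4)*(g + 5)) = g - 4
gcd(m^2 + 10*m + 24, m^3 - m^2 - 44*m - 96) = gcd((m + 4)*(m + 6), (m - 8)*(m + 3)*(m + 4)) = m + 4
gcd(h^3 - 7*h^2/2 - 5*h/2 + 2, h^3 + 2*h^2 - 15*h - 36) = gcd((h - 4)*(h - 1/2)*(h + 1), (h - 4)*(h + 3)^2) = h - 4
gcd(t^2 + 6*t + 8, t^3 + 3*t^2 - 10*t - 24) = t^2 + 6*t + 8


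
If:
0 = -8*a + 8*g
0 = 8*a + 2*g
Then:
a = 0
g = 0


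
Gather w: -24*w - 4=-24*w - 4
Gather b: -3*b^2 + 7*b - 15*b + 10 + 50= -3*b^2 - 8*b + 60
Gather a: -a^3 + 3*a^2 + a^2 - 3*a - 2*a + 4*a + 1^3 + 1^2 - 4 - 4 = -a^3 + 4*a^2 - a - 6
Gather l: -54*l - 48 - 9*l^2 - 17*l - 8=-9*l^2 - 71*l - 56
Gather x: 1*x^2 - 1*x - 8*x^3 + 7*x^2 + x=-8*x^3 + 8*x^2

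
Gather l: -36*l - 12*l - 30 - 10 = -48*l - 40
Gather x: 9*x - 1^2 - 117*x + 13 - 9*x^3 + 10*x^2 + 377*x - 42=-9*x^3 + 10*x^2 + 269*x - 30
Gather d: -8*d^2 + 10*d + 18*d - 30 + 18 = -8*d^2 + 28*d - 12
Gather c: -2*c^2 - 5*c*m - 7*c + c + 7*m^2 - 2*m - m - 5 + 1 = -2*c^2 + c*(-5*m - 6) + 7*m^2 - 3*m - 4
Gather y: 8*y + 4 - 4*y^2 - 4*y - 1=-4*y^2 + 4*y + 3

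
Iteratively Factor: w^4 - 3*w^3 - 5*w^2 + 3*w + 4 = (w + 1)*(w^3 - 4*w^2 - w + 4) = (w - 1)*(w + 1)*(w^2 - 3*w - 4) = (w - 1)*(w + 1)^2*(w - 4)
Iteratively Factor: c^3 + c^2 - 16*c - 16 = (c - 4)*(c^2 + 5*c + 4) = (c - 4)*(c + 4)*(c + 1)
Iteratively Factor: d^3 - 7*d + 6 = (d - 1)*(d^2 + d - 6) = (d - 1)*(d + 3)*(d - 2)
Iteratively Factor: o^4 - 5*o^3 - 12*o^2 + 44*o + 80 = (o + 2)*(o^3 - 7*o^2 + 2*o + 40) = (o - 4)*(o + 2)*(o^2 - 3*o - 10) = (o - 5)*(o - 4)*(o + 2)*(o + 2)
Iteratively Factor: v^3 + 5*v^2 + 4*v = (v + 1)*(v^2 + 4*v) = (v + 1)*(v + 4)*(v)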